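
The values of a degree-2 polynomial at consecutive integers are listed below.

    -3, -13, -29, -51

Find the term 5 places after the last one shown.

-251

First differences: -10  -16  -22
Second differences: -6  -6
The second differences are constant (-6).
-22 − 6 = -28;  -51 − 28 = -79
-28 − 6 = -34;  -79 − 34 = -113
-34 − 6 = -40;  -113 − 40 = -153
-40 − 6 = -46;  -153 − 46 = -199
-46 − 6 = -52;  -199 − 52 = -251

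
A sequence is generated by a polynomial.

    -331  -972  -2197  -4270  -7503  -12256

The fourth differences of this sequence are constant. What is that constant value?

-48

D1: -641, -1225, -2073, -3233, -4753
D2: -584, -848, -1160, -1520
D3: -264, -312, -360
D4: -48, -48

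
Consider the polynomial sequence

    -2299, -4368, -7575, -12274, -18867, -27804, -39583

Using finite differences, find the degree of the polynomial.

4

-2069, -3207, -4699, -6593, -8937, -11779
-1138, -1492, -1894, -2344, -2842
-354, -402, -450, -498
-48, -48, -48
The fourth differences are constant, so the polynomial has degree 4.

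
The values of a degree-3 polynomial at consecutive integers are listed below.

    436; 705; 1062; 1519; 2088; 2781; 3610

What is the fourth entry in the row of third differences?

12

Δ: 269, 357, 457, 569, 693, 829
Δ²: 88, 100, 112, 124, 136
Δ³: 12, 12, 12, 12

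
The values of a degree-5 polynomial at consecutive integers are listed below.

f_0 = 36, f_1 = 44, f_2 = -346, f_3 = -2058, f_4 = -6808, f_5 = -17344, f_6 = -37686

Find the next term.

-73366

D1: 8  -390  -1712  -4750  -10536  -20342
D2: -398  -1322  -3038  -5786  -9806
D3: -924  -1716  -2748  -4020
D4: -792  -1032  -1272
D5: -240  -240
Constant fifth difference = -240, so extend:
-1272 − 240 = -1512;  -4020 − 1512 = -5532;  -9806 − 5532 = -15338;  -20342 − 15338 = -35680;  -37686 − 35680 = -73366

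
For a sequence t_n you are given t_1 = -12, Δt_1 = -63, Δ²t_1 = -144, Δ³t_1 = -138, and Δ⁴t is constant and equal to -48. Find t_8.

-9987

Build the table forward from the leading diagonal:
D4: -48, -48, -48, -48, -48, -48, -48, -48
D3: -138, -186, -234, -282, -330, -378, -426, -474
D2: -144, -282, -468, -702, -984, -1314, -1692, -2118
D1: -63, -207, -489, -957, -1659, -2643, -3957, -5649
t: -12, -75, -282, -771, -1728, -3387, -6030, -9987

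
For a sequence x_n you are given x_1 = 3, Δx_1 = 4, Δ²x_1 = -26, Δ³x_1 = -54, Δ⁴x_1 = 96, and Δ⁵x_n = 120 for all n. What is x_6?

-177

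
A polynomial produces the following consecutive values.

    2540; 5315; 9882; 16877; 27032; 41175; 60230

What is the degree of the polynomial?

4

D1: 2775, 4567, 6995, 10155, 14143, 19055
D2: 1792, 2428, 3160, 3988, 4912
D3: 636, 732, 828, 924
D4: 96, 96, 96
The fourth differences are constant, so the polynomial has degree 4.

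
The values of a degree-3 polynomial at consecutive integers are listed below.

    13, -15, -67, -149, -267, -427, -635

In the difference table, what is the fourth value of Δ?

-118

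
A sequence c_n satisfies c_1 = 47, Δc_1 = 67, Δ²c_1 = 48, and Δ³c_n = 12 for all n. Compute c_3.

Build the table forward from the leading diagonal:
D3: 12  12  12
D2: 48  60  72
D1: 67  115  175
c: 47  114  229

229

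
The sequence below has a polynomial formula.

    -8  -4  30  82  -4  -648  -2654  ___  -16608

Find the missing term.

-7330

Using the first 7 terms:
D1: 4  34  52  -86  -644  -2006
D2: 30  18  -138  -558  -1362
D3: -12  -156  -420  -804
D4: -144  -264  -384
D5: -120  -120
Constant fifth difference = -120.
Extend forward: -384 − 120 = -504;  -804 − 504 = -1308;  -1362 − 1308 = -2670;  -2006 − 2670 = -4676;  -2654 − 4676 = -7330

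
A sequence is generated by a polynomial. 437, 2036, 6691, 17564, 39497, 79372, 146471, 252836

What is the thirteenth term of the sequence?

First differences: 1599 , 4655 , 10873 , 21933 , 39875 , 67099 , 106365
Second differences: 3056 , 6218 , 11060 , 17942 , 27224 , 39266
Third differences: 3162 , 4842 , 6882 , 9282 , 12042
Fourth differences: 1680 , 2040 , 2400 , 2760
Fifth differences: 360 , 360 , 360
Fifth differences constant at 360.
2760 + 360 = 3120;  12042 + 3120 = 15162;  39266 + 15162 = 54428;  106365 + 54428 = 160793;  252836 + 160793 = 413629
3120 + 360 = 3480;  15162 + 3480 = 18642;  54428 + 18642 = 73070;  160793 + 73070 = 233863;  413629 + 233863 = 647492
3480 + 360 = 3840;  18642 + 3840 = 22482;  73070 + 22482 = 95552;  233863 + 95552 = 329415;  647492 + 329415 = 976907
3840 + 360 = 4200;  22482 + 4200 = 26682;  95552 + 26682 = 122234;  329415 + 122234 = 451649;  976907 + 451649 = 1428556
4200 + 360 = 4560;  26682 + 4560 = 31242;  122234 + 31242 = 153476;  451649 + 153476 = 605125;  1428556 + 605125 = 2033681

2033681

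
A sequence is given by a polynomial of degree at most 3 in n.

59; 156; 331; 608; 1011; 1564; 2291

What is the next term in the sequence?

3216

D1: 97, 175, 277, 403, 553, 727
D2: 78, 102, 126, 150, 174
D3: 24, 24, 24, 24
Constant third difference = 24, so extend:
174 + 24 = 198;  727 + 198 = 925;  2291 + 925 = 3216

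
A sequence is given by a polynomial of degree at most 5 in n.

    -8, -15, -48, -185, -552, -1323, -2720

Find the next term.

-5013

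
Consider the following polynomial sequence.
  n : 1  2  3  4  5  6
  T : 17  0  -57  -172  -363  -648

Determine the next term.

-1045

First differences: -17 , -57 , -115 , -191 , -285
Second differences: -40 , -58 , -76 , -94
Third differences: -18 , -18 , -18
Third differences constant at -18.
-94 − 18 = -112;  -285 − 112 = -397;  -648 − 397 = -1045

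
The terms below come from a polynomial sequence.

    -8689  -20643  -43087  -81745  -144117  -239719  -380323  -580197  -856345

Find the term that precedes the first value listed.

D1: -11954, -22444, -38658, -62372, -95602, -140604, -199874, -276148
D2: -10490, -16214, -23714, -33230, -45002, -59270, -76274
D3: -5724, -7500, -9516, -11772, -14268, -17004
D4: -1776, -2016, -2256, -2496, -2736
D5: -240, -240, -240, -240
The fifth differences are constant at -240.
Work back: -1776 + 240 = -1536;  -5724 + 1536 = -4188;  -10490 + 4188 = -6302;  -11954 + 6302 = -5652;  -8689 + 5652 = -3037

-3037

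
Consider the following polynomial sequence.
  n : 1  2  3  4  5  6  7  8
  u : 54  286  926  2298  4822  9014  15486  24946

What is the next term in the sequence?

38198

First differences: 232  640  1372  2524  4192  6472  9460
Second differences: 408  732  1152  1668  2280  2988
Third differences: 324  420  516  612  708
Fourth differences: 96  96  96  96
The fourth differences are constant (96).
708 + 96 = 804;  2988 + 804 = 3792;  9460 + 3792 = 13252;  24946 + 13252 = 38198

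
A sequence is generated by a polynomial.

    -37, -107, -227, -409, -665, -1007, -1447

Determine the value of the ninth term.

First differences: -70, -120, -182, -256, -342, -440
Second differences: -50, -62, -74, -86, -98
Third differences: -12, -12, -12, -12
Third differences constant at -12.
-98 − 12 = -110;  -440 − 110 = -550;  -1447 − 550 = -1997
-110 − 12 = -122;  -550 − 122 = -672;  -1997 − 672 = -2669

-2669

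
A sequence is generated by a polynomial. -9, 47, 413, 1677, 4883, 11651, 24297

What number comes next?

45953

56, 366, 1264, 3206, 6768, 12646
310, 898, 1942, 3562, 5878
588, 1044, 1620, 2316
456, 576, 696
120, 120
Constant fifth difference = 120, so extend:
696 + 120 = 816;  2316 + 816 = 3132;  5878 + 3132 = 9010;  12646 + 9010 = 21656;  24297 + 21656 = 45953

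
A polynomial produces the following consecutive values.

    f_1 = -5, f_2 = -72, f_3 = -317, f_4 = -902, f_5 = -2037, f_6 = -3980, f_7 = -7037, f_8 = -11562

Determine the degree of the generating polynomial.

4

First differences: -67, -245, -585, -1135, -1943, -3057, -4525
Second differences: -178, -340, -550, -808, -1114, -1468
Third differences: -162, -210, -258, -306, -354
Fourth differences: -48, -48, -48, -48
The fourth differences are constant, so the polynomial has degree 4.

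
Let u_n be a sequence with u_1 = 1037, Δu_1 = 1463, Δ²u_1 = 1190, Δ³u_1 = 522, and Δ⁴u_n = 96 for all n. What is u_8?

57898

Build the table forward from the leading diagonal:
Fourth differences: 96  96  96  96  96  96  96  96
Third differences: 522  618  714  810  906  1002  1098  1194
Second differences: 1190  1712  2330  3044  3854  4760  5762  6860
First differences: 1463  2653  4365  6695  9739  13593  18353  24115
u: 1037  2500  5153  9518  16213  25952  39545  57898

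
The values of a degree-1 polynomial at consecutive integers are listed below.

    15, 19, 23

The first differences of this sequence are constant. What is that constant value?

4

D1: 4, 4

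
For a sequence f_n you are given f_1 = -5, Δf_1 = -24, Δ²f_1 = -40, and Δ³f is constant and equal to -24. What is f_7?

Build the table forward from the leading diagonal:
D3: -24, -24, -24, -24, -24, -24, -24
D2: -40, -64, -88, -112, -136, -160, -184
D1: -24, -64, -128, -216, -328, -464, -624
f: -5, -29, -93, -221, -437, -765, -1229

-1229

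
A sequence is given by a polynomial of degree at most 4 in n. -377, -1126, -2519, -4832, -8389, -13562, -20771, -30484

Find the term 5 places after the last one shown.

-136349

-749 , -1393 , -2313 , -3557 , -5173 , -7209 , -9713
-644 , -920 , -1244 , -1616 , -2036 , -2504
-276 , -324 , -372 , -420 , -468
-48 , -48 , -48 , -48
Constant fourth difference = -48, so extend:
-468 − 48 = -516;  -2504 − 516 = -3020;  -9713 − 3020 = -12733;  -30484 − 12733 = -43217
-516 − 48 = -564;  -3020 − 564 = -3584;  -12733 − 3584 = -16317;  -43217 − 16317 = -59534
-564 − 48 = -612;  -3584 − 612 = -4196;  -16317 − 4196 = -20513;  -59534 − 20513 = -80047
-612 − 48 = -660;  -4196 − 660 = -4856;  -20513 − 4856 = -25369;  -80047 − 25369 = -105416
-660 − 48 = -708;  -4856 − 708 = -5564;  -25369 − 5564 = -30933;  -105416 − 30933 = -136349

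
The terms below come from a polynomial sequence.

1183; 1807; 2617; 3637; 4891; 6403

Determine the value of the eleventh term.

18673

D1: 624 , 810 , 1020 , 1254 , 1512
D2: 186 , 210 , 234 , 258
D3: 24 , 24 , 24
Constant third difference = 24, so extend:
258 + 24 = 282;  1512 + 282 = 1794;  6403 + 1794 = 8197
282 + 24 = 306;  1794 + 306 = 2100;  8197 + 2100 = 10297
306 + 24 = 330;  2100 + 330 = 2430;  10297 + 2430 = 12727
330 + 24 = 354;  2430 + 354 = 2784;  12727 + 2784 = 15511
354 + 24 = 378;  2784 + 378 = 3162;  15511 + 3162 = 18673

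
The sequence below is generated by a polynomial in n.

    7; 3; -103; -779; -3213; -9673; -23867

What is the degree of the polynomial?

-4, -106, -676, -2434, -6460, -14194
-102, -570, -1758, -4026, -7734
-468, -1188, -2268, -3708
-720, -1080, -1440
-360, -360
The fifth differences are constant, so the polynomial has degree 5.

5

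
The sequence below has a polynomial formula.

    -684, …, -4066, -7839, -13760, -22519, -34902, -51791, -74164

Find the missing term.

Using the last 7 terms:
-3773, -5921, -8759, -12383, -16889, -22373
-2148, -2838, -3624, -4506, -5484
-690, -786, -882, -978
-96, -96, -96
Constant fourth difference = -96.
Extend backward: -690 + 96 = -594;  -2148 + 594 = -1554;  -3773 + 1554 = -2219;  -4066 + 2219 = -1847

-1847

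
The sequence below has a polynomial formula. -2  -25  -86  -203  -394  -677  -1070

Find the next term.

-23, -61, -117, -191, -283, -393
-38, -56, -74, -92, -110
-18, -18, -18, -18
Third differences constant at -18.
-110 − 18 = -128;  -393 − 128 = -521;  -1070 − 521 = -1591

-1591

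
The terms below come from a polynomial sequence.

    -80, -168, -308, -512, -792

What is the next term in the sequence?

-1160

Δ: -88 , -140 , -204 , -280
Δ²: -52 , -64 , -76
Δ³: -12 , -12
The third differences are constant (-12).
-76 − 12 = -88;  -280 − 88 = -368;  -792 − 368 = -1160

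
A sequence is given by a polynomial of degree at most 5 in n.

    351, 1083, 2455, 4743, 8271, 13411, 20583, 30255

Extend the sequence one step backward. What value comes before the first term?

31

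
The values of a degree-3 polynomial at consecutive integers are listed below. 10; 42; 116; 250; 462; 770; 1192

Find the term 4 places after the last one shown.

4380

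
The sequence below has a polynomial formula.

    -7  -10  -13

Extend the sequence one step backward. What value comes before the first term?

-4

First differences: -3  -3
The first differences are constant at -3.
Work back: -7 + 3 = -4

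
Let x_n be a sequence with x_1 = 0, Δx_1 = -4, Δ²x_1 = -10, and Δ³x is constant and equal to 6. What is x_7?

-54

Build the table forward from the leading diagonal:
D3: 6, 6, 6, 6, 6, 6, 6
D2: -10, -4, 2, 8, 14, 20, 26
D1: -4, -14, -18, -16, -8, 6, 26
x: 0, -4, -18, -36, -52, -60, -54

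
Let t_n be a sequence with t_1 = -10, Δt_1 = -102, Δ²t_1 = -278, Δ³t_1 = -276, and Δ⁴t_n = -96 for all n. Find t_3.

-492

Build the table forward from the leading diagonal:
Δ⁴: -96, -96, -96
Δ³: -276, -372, -468
Δ²: -278, -554, -926
Δ: -102, -380, -934
t: -10, -112, -492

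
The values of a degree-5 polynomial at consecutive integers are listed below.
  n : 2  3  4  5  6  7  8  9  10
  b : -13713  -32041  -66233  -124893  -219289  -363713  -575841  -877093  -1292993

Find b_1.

-4949

-18328  -34192  -58660  -94396  -144424  -212128  -301252  -415900
-15864  -24468  -35736  -50028  -67704  -89124  -114648
-8604  -11268  -14292  -17676  -21420  -25524
-2664  -3024  -3384  -3744  -4104
-360  -360  -360  -360
The fifth differences are constant at -360.
Work back: -2664 + 360 = -2304;  -8604 + 2304 = -6300;  -15864 + 6300 = -9564;  -18328 + 9564 = -8764;  -13713 + 8764 = -4949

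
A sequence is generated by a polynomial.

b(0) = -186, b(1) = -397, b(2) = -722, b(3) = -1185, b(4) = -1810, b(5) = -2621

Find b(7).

-4897

Δ: -211, -325, -463, -625, -811
Δ²: -114, -138, -162, -186
Δ³: -24, -24, -24
Third differences constant at -24.
-186 − 24 = -210;  -811 − 210 = -1021;  -2621 − 1021 = -3642
-210 − 24 = -234;  -1021 − 234 = -1255;  -3642 − 1255 = -4897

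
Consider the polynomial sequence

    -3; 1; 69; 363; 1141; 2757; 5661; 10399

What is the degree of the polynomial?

4

Δ: 4, 68, 294, 778, 1616, 2904, 4738
Δ²: 64, 226, 484, 838, 1288, 1834
Δ³: 162, 258, 354, 450, 546
Δ⁴: 96, 96, 96, 96
The fourth differences are constant, so the polynomial has degree 4.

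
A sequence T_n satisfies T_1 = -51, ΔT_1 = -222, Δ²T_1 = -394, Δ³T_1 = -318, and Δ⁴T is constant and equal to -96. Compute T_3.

-889

Build the table forward from the leading diagonal:
Δ⁴: -96  -96  -96
Δ³: -318  -414  -510
Δ²: -394  -712  -1126
Δ: -222  -616  -1328
T: -51  -273  -889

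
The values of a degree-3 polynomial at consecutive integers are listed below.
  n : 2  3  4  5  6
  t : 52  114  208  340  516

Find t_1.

D1: 62  94  132  176
D2: 32  38  44
D3: 6  6
The third differences are constant at 6.
Work back: 32 − 6 = 26;  62 − 26 = 36;  52 − 36 = 16

16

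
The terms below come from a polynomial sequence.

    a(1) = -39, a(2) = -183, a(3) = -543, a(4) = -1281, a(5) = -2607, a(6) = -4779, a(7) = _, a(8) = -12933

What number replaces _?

Using the first 6 terms:
D1: -144, -360, -738, -1326, -2172
D2: -216, -378, -588, -846
D3: -162, -210, -258
D4: -48, -48
Constant fourth difference = -48.
Extend forward: -258 − 48 = -306;  -846 − 306 = -1152;  -2172 − 1152 = -3324;  -4779 − 3324 = -8103

-8103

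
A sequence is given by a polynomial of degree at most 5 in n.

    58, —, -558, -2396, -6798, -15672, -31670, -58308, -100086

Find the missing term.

Using the last 7 terms:
D1: -1838  -4402  -8874  -15998  -26638  -41778
D2: -2564  -4472  -7124  -10640  -15140
D3: -1908  -2652  -3516  -4500
D4: -744  -864  -984
D5: -120  -120
Constant fifth difference = -120.
Extend backward: -744 + 120 = -624;  -1908 + 624 = -1284;  -2564 + 1284 = -1280;  -1838 + 1280 = -558;  -558 + 558 = 0

0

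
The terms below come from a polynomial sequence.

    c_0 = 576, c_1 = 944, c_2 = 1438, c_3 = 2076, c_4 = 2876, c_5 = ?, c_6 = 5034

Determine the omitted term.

3856

Using the first 5 terms:
D1: 368, 494, 638, 800
D2: 126, 144, 162
D3: 18, 18
Constant third difference = 18.
Extend forward: 162 + 18 = 180;  800 + 180 = 980;  2876 + 980 = 3856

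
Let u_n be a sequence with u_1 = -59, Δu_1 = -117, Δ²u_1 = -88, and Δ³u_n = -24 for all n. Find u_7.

-2561

Build the table forward from the leading diagonal:
Δ³: -24  -24  -24  -24  -24  -24  -24
Δ²: -88  -112  -136  -160  -184  -208  -232
Δ: -117  -205  -317  -453  -613  -797  -1005
u: -59  -176  -381  -698  -1151  -1764  -2561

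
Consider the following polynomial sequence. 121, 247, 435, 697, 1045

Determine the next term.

1491

126, 188, 262, 348
62, 74, 86
12, 12
Third differences constant at 12.
86 + 12 = 98;  348 + 98 = 446;  1045 + 446 = 1491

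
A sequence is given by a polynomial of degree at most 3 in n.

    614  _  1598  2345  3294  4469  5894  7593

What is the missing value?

1029

Using the last 6 terms:
D1: 747  949  1175  1425  1699
D2: 202  226  250  274
D3: 24  24  24
Constant third difference = 24.
Extend backward: 202 − 24 = 178;  747 − 178 = 569;  1598 − 569 = 1029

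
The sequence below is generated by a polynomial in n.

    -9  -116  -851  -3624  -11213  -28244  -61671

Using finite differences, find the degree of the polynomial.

Δ: -107, -735, -2773, -7589, -17031, -33427
Δ²: -628, -2038, -4816, -9442, -16396
Δ³: -1410, -2778, -4626, -6954
Δ⁴: -1368, -1848, -2328
Δ⁵: -480, -480
The fifth differences are constant, so the polynomial has degree 5.

5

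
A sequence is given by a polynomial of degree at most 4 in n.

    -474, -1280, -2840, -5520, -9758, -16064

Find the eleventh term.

-806, -1560, -2680, -4238, -6306
-754, -1120, -1558, -2068
-366, -438, -510
-72, -72
Constant fourth difference = -72, so extend:
-510 − 72 = -582;  -2068 − 582 = -2650;  -6306 − 2650 = -8956;  -16064 − 8956 = -25020
-582 − 72 = -654;  -2650 − 654 = -3304;  -8956 − 3304 = -12260;  -25020 − 12260 = -37280
-654 − 72 = -726;  -3304 − 726 = -4030;  -12260 − 4030 = -16290;  -37280 − 16290 = -53570
-726 − 72 = -798;  -4030 − 798 = -4828;  -16290 − 4828 = -21118;  -53570 − 21118 = -74688
-798 − 72 = -870;  -4828 − 870 = -5698;  -21118 − 5698 = -26816;  -74688 − 26816 = -101504

-101504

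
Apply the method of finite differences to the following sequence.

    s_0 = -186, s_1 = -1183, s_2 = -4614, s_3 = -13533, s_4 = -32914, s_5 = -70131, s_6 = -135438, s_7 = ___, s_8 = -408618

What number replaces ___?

-242449

Using the first 7 terms:
D1: -997  -3431  -8919  -19381  -37217  -65307
D2: -2434  -5488  -10462  -17836  -28090
D3: -3054  -4974  -7374  -10254
D4: -1920  -2400  -2880
D5: -480  -480
Constant fifth difference = -480.
Extend forward: -2880 − 480 = -3360;  -10254 − 3360 = -13614;  -28090 − 13614 = -41704;  -65307 − 41704 = -107011;  -135438 − 107011 = -242449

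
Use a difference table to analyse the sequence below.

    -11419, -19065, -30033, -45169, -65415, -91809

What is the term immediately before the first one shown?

-6345

Δ: -7646  -10968  -15136  -20246  -26394
Δ²: -3322  -4168  -5110  -6148
Δ³: -846  -942  -1038
Δ⁴: -96  -96
The fourth differences are constant at -96.
Work back: -846 + 96 = -750;  -3322 + 750 = -2572;  -7646 + 2572 = -5074;  -11419 + 5074 = -6345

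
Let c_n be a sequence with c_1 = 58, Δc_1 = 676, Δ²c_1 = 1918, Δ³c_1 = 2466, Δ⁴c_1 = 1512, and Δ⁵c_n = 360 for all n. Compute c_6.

55198

Build the table forward from the leading diagonal:
Δ⁵: 360, 360, 360, 360, 360, 360
Δ⁴: 1512, 1872, 2232, 2592, 2952, 3312
Δ³: 2466, 3978, 5850, 8082, 10674, 13626
Δ²: 1918, 4384, 8362, 14212, 22294, 32968
Δ: 676, 2594, 6978, 15340, 29552, 51846
c: 58, 734, 3328, 10306, 25646, 55198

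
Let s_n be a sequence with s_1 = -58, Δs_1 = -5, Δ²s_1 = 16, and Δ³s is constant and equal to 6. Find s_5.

42

Build the table forward from the leading diagonal:
D3: 6  6  6  6  6
D2: 16  22  28  34  40
D1: -5  11  33  61  95
s: -58  -63  -52  -19  42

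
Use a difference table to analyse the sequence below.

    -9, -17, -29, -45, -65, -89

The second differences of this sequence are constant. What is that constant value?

-4

D1: -8, -12, -16, -20, -24
D2: -4, -4, -4, -4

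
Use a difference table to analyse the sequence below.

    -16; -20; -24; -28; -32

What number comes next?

-36

First differences: -4, -4, -4, -4
The first differences are constant (-4).
-32 − 4 = -36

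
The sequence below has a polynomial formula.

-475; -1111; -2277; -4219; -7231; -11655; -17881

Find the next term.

-26347

D1: -636, -1166, -1942, -3012, -4424, -6226
D2: -530, -776, -1070, -1412, -1802
D3: -246, -294, -342, -390
D4: -48, -48, -48
The fourth differences are constant (-48).
-390 − 48 = -438;  -1802 − 438 = -2240;  -6226 − 2240 = -8466;  -17881 − 8466 = -26347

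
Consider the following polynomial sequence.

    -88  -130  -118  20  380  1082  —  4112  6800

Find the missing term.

2270

Using the first 6 terms:
First differences: -42  12  138  360  702
Second differences: 54  126  222  342
Third differences: 72  96  120
Fourth differences: 24  24
Constant fourth difference = 24.
Extend forward: 120 + 24 = 144;  342 + 144 = 486;  702 + 486 = 1188;  1082 + 1188 = 2270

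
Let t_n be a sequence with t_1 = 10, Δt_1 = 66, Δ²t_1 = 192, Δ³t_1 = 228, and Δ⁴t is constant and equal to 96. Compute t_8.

15844

Build the table forward from the leading diagonal:
D4: 96  96  96  96  96  96  96  96
D3: 228  324  420  516  612  708  804  900
D2: 192  420  744  1164  1680  2292  3000  3804
D1: 66  258  678  1422  2586  4266  6558  9558
t: 10  76  334  1012  2434  5020  9286  15844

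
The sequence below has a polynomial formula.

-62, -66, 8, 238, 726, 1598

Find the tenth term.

D1: -4  74  230  488  872
D2: 78  156  258  384
D3: 78  102  126
D4: 24  24
Constant fourth difference = 24, so extend:
126 + 24 = 150;  384 + 150 = 534;  872 + 534 = 1406;  1598 + 1406 = 3004
150 + 24 = 174;  534 + 174 = 708;  1406 + 708 = 2114;  3004 + 2114 = 5118
174 + 24 = 198;  708 + 198 = 906;  2114 + 906 = 3020;  5118 + 3020 = 8138
198 + 24 = 222;  906 + 222 = 1128;  3020 + 1128 = 4148;  8138 + 4148 = 12286

12286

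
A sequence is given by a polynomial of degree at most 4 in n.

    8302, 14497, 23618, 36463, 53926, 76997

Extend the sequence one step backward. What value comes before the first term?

First differences: 6195, 9121, 12845, 17463, 23071
Second differences: 2926, 3724, 4618, 5608
Third differences: 798, 894, 990
Fourth differences: 96, 96
The fourth differences are constant at 96.
Work back: 798 − 96 = 702;  2926 − 702 = 2224;  6195 − 2224 = 3971;  8302 − 3971 = 4331

4331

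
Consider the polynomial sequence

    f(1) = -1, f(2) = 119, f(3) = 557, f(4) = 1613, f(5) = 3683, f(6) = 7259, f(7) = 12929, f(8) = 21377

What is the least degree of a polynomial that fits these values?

120, 438, 1056, 2070, 3576, 5670, 8448
318, 618, 1014, 1506, 2094, 2778
300, 396, 492, 588, 684
96, 96, 96, 96
The fourth differences are constant, so the polynomial has degree 4.

4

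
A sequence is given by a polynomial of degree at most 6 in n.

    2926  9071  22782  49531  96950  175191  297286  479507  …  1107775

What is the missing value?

Using the first 8 terms:
First differences: 6145, 13711, 26749, 47419, 78241, 122095, 182221
Second differences: 7566, 13038, 20670, 30822, 43854, 60126
Third differences: 5472, 7632, 10152, 13032, 16272
Fourth differences: 2160, 2520, 2880, 3240
Fifth differences: 360, 360, 360
Constant fifth difference = 360.
Extend forward: 3240 + 360 = 3600;  16272 + 3600 = 19872;  60126 + 19872 = 79998;  182221 + 79998 = 262219;  479507 + 262219 = 741726

741726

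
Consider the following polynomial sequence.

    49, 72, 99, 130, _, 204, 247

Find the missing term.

165

Using the first 4 terms:
Δ: 23  27  31
Δ²: 4  4
Constant second difference = 4.
Extend forward: 31 + 4 = 35;  130 + 35 = 165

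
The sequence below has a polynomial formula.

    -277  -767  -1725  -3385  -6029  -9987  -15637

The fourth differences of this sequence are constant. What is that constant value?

D1: -490, -958, -1660, -2644, -3958, -5650
D2: -468, -702, -984, -1314, -1692
D3: -234, -282, -330, -378
D4: -48, -48, -48

-48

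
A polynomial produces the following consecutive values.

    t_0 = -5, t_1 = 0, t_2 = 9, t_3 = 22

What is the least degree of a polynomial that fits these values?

D1: 5, 9, 13
D2: 4, 4
The second differences are constant, so the polynomial has degree 2.

2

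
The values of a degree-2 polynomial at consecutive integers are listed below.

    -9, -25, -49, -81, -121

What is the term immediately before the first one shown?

Δ: -16  -24  -32  -40
Δ²: -8  -8  -8
The second differences are constant at -8.
Work back: -16 + 8 = -8;  -9 + 8 = -1

-1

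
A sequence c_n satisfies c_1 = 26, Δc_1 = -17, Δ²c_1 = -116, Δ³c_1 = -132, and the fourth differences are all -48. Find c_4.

Build the table forward from the leading diagonal:
Δ⁴: -48  -48  -48  -48
Δ³: -132  -180  -228  -276
Δ²: -116  -248  -428  -656
Δ: -17  -133  -381  -809
c: 26  9  -124  -505

-505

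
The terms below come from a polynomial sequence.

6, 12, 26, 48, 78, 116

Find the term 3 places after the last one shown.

278

Δ: 6 , 14 , 22 , 30 , 38
Δ²: 8 , 8 , 8 , 8
The second differences are constant (8).
38 + 8 = 46;  116 + 46 = 162
46 + 8 = 54;  162 + 54 = 216
54 + 8 = 62;  216 + 62 = 278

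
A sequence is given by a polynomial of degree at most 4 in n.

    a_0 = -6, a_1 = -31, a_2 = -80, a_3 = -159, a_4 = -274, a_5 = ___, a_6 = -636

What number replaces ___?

-431

Using the first 5 terms:
-25  -49  -79  -115
-24  -30  -36
-6  -6
Constant third difference = -6.
Extend forward: -36 − 6 = -42;  -115 − 42 = -157;  -274 − 157 = -431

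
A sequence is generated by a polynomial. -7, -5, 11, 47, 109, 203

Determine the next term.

335

2, 16, 36, 62, 94
14, 20, 26, 32
6, 6, 6
The third differences are constant (6).
32 + 6 = 38;  94 + 38 = 132;  203 + 132 = 335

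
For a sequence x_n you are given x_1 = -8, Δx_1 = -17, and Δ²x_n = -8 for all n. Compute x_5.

-124

Build the table forward from the leading diagonal:
Δ²: -8  -8  -8  -8  -8
Δ: -17  -25  -33  -41  -49
x: -8  -25  -50  -83  -124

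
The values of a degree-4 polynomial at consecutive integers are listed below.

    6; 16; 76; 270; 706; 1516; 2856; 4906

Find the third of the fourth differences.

24

Δ: 10, 60, 194, 436, 810, 1340, 2050
Δ²: 50, 134, 242, 374, 530, 710
Δ³: 84, 108, 132, 156, 180
Δ⁴: 24, 24, 24, 24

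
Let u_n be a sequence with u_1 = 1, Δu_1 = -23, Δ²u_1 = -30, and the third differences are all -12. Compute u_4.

-170

Build the table forward from the leading diagonal:
Δ³: -12  -12  -12  -12
Δ²: -30  -42  -54  -66
Δ: -23  -53  -95  -149
u: 1  -22  -75  -170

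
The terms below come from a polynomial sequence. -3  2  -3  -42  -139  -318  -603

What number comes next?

-1018

D1: 5 , -5 , -39 , -97 , -179 , -285
D2: -10 , -34 , -58 , -82 , -106
D3: -24 , -24 , -24 , -24
Constant third difference = -24, so extend:
-106 − 24 = -130;  -285 − 130 = -415;  -603 − 415 = -1018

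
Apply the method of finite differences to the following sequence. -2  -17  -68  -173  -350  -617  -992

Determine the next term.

Δ: -15, -51, -105, -177, -267, -375
Δ²: -36, -54, -72, -90, -108
Δ³: -18, -18, -18, -18
Third differences constant at -18.
-108 − 18 = -126;  -375 − 126 = -501;  -992 − 501 = -1493

-1493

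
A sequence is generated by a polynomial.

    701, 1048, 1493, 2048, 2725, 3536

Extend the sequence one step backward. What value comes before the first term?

Δ: 347  445  555  677  811
Δ²: 98  110  122  134
Δ³: 12  12  12
The third differences are constant at 12.
Work back: 98 − 12 = 86;  347 − 86 = 261;  701 − 261 = 440

440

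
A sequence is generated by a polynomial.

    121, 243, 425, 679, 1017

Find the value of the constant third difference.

First differences: 122, 182, 254, 338
Second differences: 60, 72, 84
Third differences: 12, 12

12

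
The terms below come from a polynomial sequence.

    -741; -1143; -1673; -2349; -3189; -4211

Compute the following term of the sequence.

D1: -402 , -530 , -676 , -840 , -1022
D2: -128 , -146 , -164 , -182
D3: -18 , -18 , -18
The third differences are constant (-18).
-182 − 18 = -200;  -1022 − 200 = -1222;  -4211 − 1222 = -5433

-5433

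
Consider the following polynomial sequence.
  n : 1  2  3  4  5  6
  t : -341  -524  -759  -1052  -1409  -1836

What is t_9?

Δ: -183 , -235 , -293 , -357 , -427
Δ²: -52 , -58 , -64 , -70
Δ³: -6 , -6 , -6
Third differences constant at -6.
-70 − 6 = -76;  -427 − 76 = -503;  -1836 − 503 = -2339
-76 − 6 = -82;  -503 − 82 = -585;  -2339 − 585 = -2924
-82 − 6 = -88;  -585 − 88 = -673;  -2924 − 673 = -3597

-3597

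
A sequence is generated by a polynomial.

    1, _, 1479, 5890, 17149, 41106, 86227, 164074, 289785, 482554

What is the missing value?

Using the last 8 terms:
4411, 11259, 23957, 45121, 77847, 125711, 192769
6848, 12698, 21164, 32726, 47864, 67058
5850, 8466, 11562, 15138, 19194
2616, 3096, 3576, 4056
480, 480, 480
Constant fifth difference = 480.
Extend backward: 2616 − 480 = 2136;  5850 − 2136 = 3714;  6848 − 3714 = 3134;  4411 − 3134 = 1277;  1479 − 1277 = 202

202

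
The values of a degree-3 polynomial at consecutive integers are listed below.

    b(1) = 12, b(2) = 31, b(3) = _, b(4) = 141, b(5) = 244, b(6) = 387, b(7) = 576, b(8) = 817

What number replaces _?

Using the last 5 terms:
D1: 103  143  189  241
D2: 40  46  52
D3: 6  6
Constant third difference = 6.
Extend backward: 40 − 6 = 34;  103 − 34 = 69;  141 − 69 = 72

72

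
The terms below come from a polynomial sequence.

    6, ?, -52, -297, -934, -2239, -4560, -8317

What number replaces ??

Using the last 6 terms:
-245  -637  -1305  -2321  -3757
-392  -668  -1016  -1436
-276  -348  -420
-72  -72
Constant fourth difference = -72.
Extend backward: -276 + 72 = -204;  -392 + 204 = -188;  -245 + 188 = -57;  -52 + 57 = 5

5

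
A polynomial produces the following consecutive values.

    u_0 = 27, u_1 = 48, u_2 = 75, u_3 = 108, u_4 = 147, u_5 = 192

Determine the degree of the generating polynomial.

2

First differences: 21, 27, 33, 39, 45
Second differences: 6, 6, 6, 6
The second differences are constant, so the polynomial has degree 2.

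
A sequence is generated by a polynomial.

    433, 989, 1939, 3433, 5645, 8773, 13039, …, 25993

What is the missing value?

Using the first 7 terms:
First differences: 556, 950, 1494, 2212, 3128, 4266
Second differences: 394, 544, 718, 916, 1138
Third differences: 150, 174, 198, 222
Fourth differences: 24, 24, 24
Constant fourth difference = 24.
Extend forward: 222 + 24 = 246;  1138 + 246 = 1384;  4266 + 1384 = 5650;  13039 + 5650 = 18689

18689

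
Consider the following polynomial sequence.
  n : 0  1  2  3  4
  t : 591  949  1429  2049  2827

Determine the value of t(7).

358 , 480 , 620 , 778
122 , 140 , 158
18 , 18
Third differences constant at 18.
158 + 18 = 176;  778 + 176 = 954;  2827 + 954 = 3781
176 + 18 = 194;  954 + 194 = 1148;  3781 + 1148 = 4929
194 + 18 = 212;  1148 + 212 = 1360;  4929 + 1360 = 6289

6289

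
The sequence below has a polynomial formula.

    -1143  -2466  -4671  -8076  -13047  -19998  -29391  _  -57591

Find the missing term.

-41736

Using the first 7 terms:
First differences: -1323  -2205  -3405  -4971  -6951  -9393
Second differences: -882  -1200  -1566  -1980  -2442
Third differences: -318  -366  -414  -462
Fourth differences: -48  -48  -48
Constant fourth difference = -48.
Extend forward: -462 − 48 = -510;  -2442 − 510 = -2952;  -9393 − 2952 = -12345;  -29391 − 12345 = -41736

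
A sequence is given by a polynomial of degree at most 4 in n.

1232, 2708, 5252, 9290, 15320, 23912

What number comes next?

First differences: 1476  2544  4038  6030  8592
Second differences: 1068  1494  1992  2562
Third differences: 426  498  570
Fourth differences: 72  72
Constant fourth difference = 72, so extend:
570 + 72 = 642;  2562 + 642 = 3204;  8592 + 3204 = 11796;  23912 + 11796 = 35708

35708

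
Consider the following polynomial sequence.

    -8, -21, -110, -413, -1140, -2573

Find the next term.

-5066

D1: -13, -89, -303, -727, -1433
D2: -76, -214, -424, -706
D3: -138, -210, -282
D4: -72, -72
Fourth differences constant at -72.
-282 − 72 = -354;  -706 − 354 = -1060;  -1433 − 1060 = -2493;  -2573 − 2493 = -5066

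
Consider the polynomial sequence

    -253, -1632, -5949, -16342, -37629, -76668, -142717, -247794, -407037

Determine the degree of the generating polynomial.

5

First differences: -1379, -4317, -10393, -21287, -39039, -66049, -105077, -159243
Second differences: -2938, -6076, -10894, -17752, -27010, -39028, -54166
Third differences: -3138, -4818, -6858, -9258, -12018, -15138
Fourth differences: -1680, -2040, -2400, -2760, -3120
Fifth differences: -360, -360, -360, -360
The fifth differences are constant, so the polynomial has degree 5.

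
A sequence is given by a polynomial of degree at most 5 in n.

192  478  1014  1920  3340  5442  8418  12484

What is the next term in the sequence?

17880

Δ: 286 , 536 , 906 , 1420 , 2102 , 2976 , 4066
Δ²: 250 , 370 , 514 , 682 , 874 , 1090
Δ³: 120 , 144 , 168 , 192 , 216
Δ⁴: 24 , 24 , 24 , 24
Fourth differences constant at 24.
216 + 24 = 240;  1090 + 240 = 1330;  4066 + 1330 = 5396;  12484 + 5396 = 17880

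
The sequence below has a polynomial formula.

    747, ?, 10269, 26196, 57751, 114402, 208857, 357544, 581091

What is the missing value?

3262

Using the last 7 terms:
Δ: 15927  31555  56651  94455  148687  223547
Δ²: 15628  25096  37804  54232  74860
Δ³: 9468  12708  16428  20628
Δ⁴: 3240  3720  4200
Δ⁵: 480  480
Constant fifth difference = 480.
Extend backward: 3240 − 480 = 2760;  9468 − 2760 = 6708;  15628 − 6708 = 8920;  15927 − 8920 = 7007;  10269 − 7007 = 3262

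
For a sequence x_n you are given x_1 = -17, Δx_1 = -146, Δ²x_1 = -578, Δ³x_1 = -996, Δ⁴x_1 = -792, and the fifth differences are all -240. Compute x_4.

-3185

Build the table forward from the leading diagonal:
D5: -240, -240, -240, -240
D4: -792, -1032, -1272, -1512
D3: -996, -1788, -2820, -4092
D2: -578, -1574, -3362, -6182
D1: -146, -724, -2298, -5660
x: -17, -163, -887, -3185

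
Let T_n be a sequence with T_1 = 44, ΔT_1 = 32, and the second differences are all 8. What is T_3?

116

Build the table forward from the leading diagonal:
Δ²: 8  8  8
Δ: 32  40  48
T: 44  76  116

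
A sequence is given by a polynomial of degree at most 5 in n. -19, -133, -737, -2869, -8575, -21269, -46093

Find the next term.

Δ: -114, -604, -2132, -5706, -12694, -24824
Δ²: -490, -1528, -3574, -6988, -12130
Δ³: -1038, -2046, -3414, -5142
Δ⁴: -1008, -1368, -1728
Δ⁵: -360, -360
The fifth differences are constant (-360).
-1728 − 360 = -2088;  -5142 − 2088 = -7230;  -12130 − 7230 = -19360;  -24824 − 19360 = -44184;  -46093 − 44184 = -90277

-90277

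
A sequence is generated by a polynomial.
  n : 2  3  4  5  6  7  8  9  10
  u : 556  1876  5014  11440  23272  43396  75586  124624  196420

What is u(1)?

112

First differences: 1320, 3138, 6426, 11832, 20124, 32190, 49038, 71796
Second differences: 1818, 3288, 5406, 8292, 12066, 16848, 22758
Third differences: 1470, 2118, 2886, 3774, 4782, 5910
Fourth differences: 648, 768, 888, 1008, 1128
Fifth differences: 120, 120, 120, 120
The fifth differences are constant at 120.
Work back: 648 − 120 = 528;  1470 − 528 = 942;  1818 − 942 = 876;  1320 − 876 = 444;  556 − 444 = 112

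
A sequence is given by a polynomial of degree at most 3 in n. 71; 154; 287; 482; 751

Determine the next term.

D1: 83, 133, 195, 269
D2: 50, 62, 74
D3: 12, 12
Third differences constant at 12.
74 + 12 = 86;  269 + 86 = 355;  751 + 355 = 1106

1106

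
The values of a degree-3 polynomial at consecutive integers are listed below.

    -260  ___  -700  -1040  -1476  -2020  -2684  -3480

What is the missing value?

Using the last 6 terms:
D1: -340  -436  -544  -664  -796
D2: -96  -108  -120  -132
D3: -12  -12  -12
Constant third difference = -12.
Extend backward: -96 + 12 = -84;  -340 + 84 = -256;  -700 + 256 = -444

-444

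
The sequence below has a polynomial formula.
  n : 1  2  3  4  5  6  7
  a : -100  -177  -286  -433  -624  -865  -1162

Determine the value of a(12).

-3697

First differences: -77  -109  -147  -191  -241  -297
Second differences: -32  -38  -44  -50  -56
Third differences: -6  -6  -6  -6
The third differences are constant (-6).
-56 − 6 = -62;  -297 − 62 = -359;  -1162 − 359 = -1521
-62 − 6 = -68;  -359 − 68 = -427;  -1521 − 427 = -1948
-68 − 6 = -74;  -427 − 74 = -501;  -1948 − 501 = -2449
-74 − 6 = -80;  -501 − 80 = -581;  -2449 − 581 = -3030
-80 − 6 = -86;  -581 − 86 = -667;  -3030 − 667 = -3697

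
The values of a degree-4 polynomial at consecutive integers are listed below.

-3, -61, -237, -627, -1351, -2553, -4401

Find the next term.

-7087

Δ: -58  -176  -390  -724  -1202  -1848
Δ²: -118  -214  -334  -478  -646
Δ³: -96  -120  -144  -168
Δ⁴: -24  -24  -24
Fourth differences constant at -24.
-168 − 24 = -192;  -646 − 192 = -838;  -1848 − 838 = -2686;  -4401 − 2686 = -7087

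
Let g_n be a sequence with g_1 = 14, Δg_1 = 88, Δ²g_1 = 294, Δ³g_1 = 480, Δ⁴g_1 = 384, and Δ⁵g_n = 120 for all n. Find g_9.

Build the table forward from the leading diagonal:
Δ⁵: 120  120  120  120  120  120  120  120  120
Δ⁴: 384  504  624  744  864  984  1104  1224  1344
Δ³: 480  864  1368  1992  2736  3600  4584  5688  6912
Δ²: 294  774  1638  3006  4998  7734  11334  15918  21606
Δ: 88  382  1156  2794  5800  10798  18532  29866  45784
g: 14  102  484  1640  4434  10234  21032  39564  69430

69430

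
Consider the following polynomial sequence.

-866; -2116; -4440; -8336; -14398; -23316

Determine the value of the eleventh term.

-1250, -2324, -3896, -6062, -8918
-1074, -1572, -2166, -2856
-498, -594, -690
-96, -96
Fourth differences constant at -96.
-690 − 96 = -786;  -2856 − 786 = -3642;  -8918 − 3642 = -12560;  -23316 − 12560 = -35876
-786 − 96 = -882;  -3642 − 882 = -4524;  -12560 − 4524 = -17084;  -35876 − 17084 = -52960
-882 − 96 = -978;  -4524 − 978 = -5502;  -17084 − 5502 = -22586;  -52960 − 22586 = -75546
-978 − 96 = -1074;  -5502 − 1074 = -6576;  -22586 − 6576 = -29162;  -75546 − 29162 = -104708
-1074 − 96 = -1170;  -6576 − 1170 = -7746;  -29162 − 7746 = -36908;  -104708 − 36908 = -141616

-141616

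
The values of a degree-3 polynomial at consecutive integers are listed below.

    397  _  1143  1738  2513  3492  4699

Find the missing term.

704

Using the last 5 terms:
D1: 595, 775, 979, 1207
D2: 180, 204, 228
D3: 24, 24
Constant third difference = 24.
Extend backward: 180 − 24 = 156;  595 − 156 = 439;  1143 − 439 = 704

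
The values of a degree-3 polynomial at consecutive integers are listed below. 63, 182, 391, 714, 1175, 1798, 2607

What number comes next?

3626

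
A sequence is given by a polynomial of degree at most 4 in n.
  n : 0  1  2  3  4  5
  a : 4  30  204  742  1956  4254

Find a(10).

26, 174, 538, 1214, 2298
148, 364, 676, 1084
216, 312, 408
96, 96
Fourth differences constant at 96.
408 + 96 = 504;  1084 + 504 = 1588;  2298 + 1588 = 3886;  4254 + 3886 = 8140
504 + 96 = 600;  1588 + 600 = 2188;  3886 + 2188 = 6074;  8140 + 6074 = 14214
600 + 96 = 696;  2188 + 696 = 2884;  6074 + 2884 = 8958;  14214 + 8958 = 23172
696 + 96 = 792;  2884 + 792 = 3676;  8958 + 3676 = 12634;  23172 + 12634 = 35806
792 + 96 = 888;  3676 + 888 = 4564;  12634 + 4564 = 17198;  35806 + 17198 = 53004

53004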